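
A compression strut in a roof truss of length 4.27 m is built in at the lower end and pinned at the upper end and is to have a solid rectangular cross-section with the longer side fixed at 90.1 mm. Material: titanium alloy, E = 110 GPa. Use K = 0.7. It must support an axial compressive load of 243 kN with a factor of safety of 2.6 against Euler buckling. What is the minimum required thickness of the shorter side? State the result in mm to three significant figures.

b ≈ 88.5 mm

Required P_cr = n·P = 2.6 × 243 = 631.8 kN
L_e = K·L = 0.7 × 4.27 = 2.989 m
Required I = P_cr·L_e²/(π²E) = 6.318×10^5 × 2.989² / (π² × 1.10×10^11) = 5.199×10^-6 m⁴
I_req = 5.199×10^6 mm⁴
Rectangle, weak axis: I_min = h·b³/12 with h = 90.1 mm fixed  ⇒  b = (12I/h)^(1/3) = 88.5 mm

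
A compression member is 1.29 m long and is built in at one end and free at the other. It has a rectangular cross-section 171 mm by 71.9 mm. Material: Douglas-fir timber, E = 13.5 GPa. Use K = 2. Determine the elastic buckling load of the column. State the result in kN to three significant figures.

Buckling occurs about the weak axis: I_min = h·b³/12 with b = 71.9 mm (the shorter side).
I_min = 171×71.9³/12 = 5.297×10^6 mm⁴
I = 5.297×10^6 mm⁴ = 5.297×10^-6 m⁴
Effective length L_e = K·L = 2 × 1.29 = 2.580 m
P_cr = π²EI / L_e² = π² × 13.5×10⁹ × 5.297×10^-6 / 2.580² = 1.060×10^5 N

P_cr ≈ 106 kN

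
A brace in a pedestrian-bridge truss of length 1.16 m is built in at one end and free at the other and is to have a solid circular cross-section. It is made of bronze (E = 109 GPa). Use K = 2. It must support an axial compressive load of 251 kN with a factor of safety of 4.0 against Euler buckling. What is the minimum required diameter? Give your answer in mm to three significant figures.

d ≈ 101 mm

Required P_cr = n·P = 4.0 × 251 = 1004 kN
L_e = K·L = 2 × 1.16 = 2.320 m
Required I = P_cr·L_e²/(π²E) = 1.004×10^6 × 2.320² / (π² × 1.09×10^11) = 5.023×10^-6 m⁴
I_req = 5.023×10^6 mm⁴
Solid circle: I = πd⁴/64  ⇒  d = (64I/π)^(1/4) = (64×5.023×10^6/π)^(1/4) = 101 mm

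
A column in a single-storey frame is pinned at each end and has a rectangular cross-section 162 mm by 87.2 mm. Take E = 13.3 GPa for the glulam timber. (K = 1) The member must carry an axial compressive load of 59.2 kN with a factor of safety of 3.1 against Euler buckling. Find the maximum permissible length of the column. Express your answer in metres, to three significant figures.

Buckling occurs about the weak axis: I_min = h·b³/12 with b = 87.2 mm (the shorter side).
I_min = 162×87.2³/12 = 8.951×10^6 mm⁴
I = 8.951×10^-6 m⁴
Required critical load P_cr = n·P = 3.1 × 59.2 = 183.5 kN = 1.835×10^5 N
From P_cr = π²EI/(K·L)²:  L = (1/K)·√(π²EI/P_cr) = (1/1)·√(π²×1.33×10^10×8.951×10^-6/1.835×10^5)
L = 2.53 m

L_max ≈ 2.53 m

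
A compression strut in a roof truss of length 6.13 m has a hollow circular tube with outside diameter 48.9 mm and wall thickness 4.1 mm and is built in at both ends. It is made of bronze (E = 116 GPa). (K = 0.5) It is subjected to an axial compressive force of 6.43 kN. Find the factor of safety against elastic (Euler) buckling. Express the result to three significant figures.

n ≈ 2.77

Inner diameter d_i = 48.9 − 2×4.1 = 40.70 mm
I = π(d_o⁴ − d_i⁴)/64 = π(48.9⁴ − 40.70⁴)/64 = 1.460×10^5 mm⁴
I = 1.460×10^5 mm⁴ = 1.460×10^-7 m⁴
Effective length L_e = K·L = 0.5 × 6.13 = 3.065 m
P_cr = π²EI / L_e² = π² × 116×10⁹ × 1.460×10^-7 / 3.065² = 1.779×10^4 N
Factor of safety n = P_cr / P = 17.791 / 6.43 = 2.77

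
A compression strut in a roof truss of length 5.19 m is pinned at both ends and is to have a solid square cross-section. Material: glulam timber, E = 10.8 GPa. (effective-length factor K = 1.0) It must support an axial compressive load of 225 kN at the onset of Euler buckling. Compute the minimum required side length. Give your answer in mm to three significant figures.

a ≈ 162 mm

L_e = K·L = 1 × 5.19 = 5.190 m
Required I = P_cr·L_e²/(π²E) = 2.250×10^5 × 5.190² / (π² × 1.08×10^10) = 5.686×10^-5 m⁴
I_req = 5.686×10^7 mm⁴
Solid square: I = a⁴/12  ⇒  a = (12I)^(1/4) = (12×5.686×10^7)^(1/4) = 162 mm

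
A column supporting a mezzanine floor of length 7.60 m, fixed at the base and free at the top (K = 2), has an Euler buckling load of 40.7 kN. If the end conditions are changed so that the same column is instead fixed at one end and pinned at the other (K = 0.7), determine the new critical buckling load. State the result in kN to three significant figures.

P_cr ∝ 1/K², so P_cr,new = P_cr,old × (K_old/K_new)² = 40.7 × (2/0.7)²
= 40.7 × 8.163 = 332 kN

P_cr ≈ 332 kN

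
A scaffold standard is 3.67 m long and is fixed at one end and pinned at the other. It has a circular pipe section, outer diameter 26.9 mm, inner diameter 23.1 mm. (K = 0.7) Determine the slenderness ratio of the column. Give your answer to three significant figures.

d_o = 26.9 mm, d_i = 23.1 mm
I = π(d_o⁴ − d_i⁴)/64 = π(26.9⁴ − 23.10⁴)/64 = 1.173×10^4 mm⁴
A = 149.2 mm²;  r_min = √(I/A) = √(1.173×10^4/149.2) = 8.864 mm
L_e = K·L = 0.7 × 3.67 m = 2.569 m = 2569.0 mm
λ = L_e / r_min = 2569.0 / 8.864 = 290

λ ≈ 290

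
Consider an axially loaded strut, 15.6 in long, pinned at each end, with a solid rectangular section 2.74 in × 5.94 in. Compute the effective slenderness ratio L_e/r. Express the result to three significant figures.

Buckling occurs about the weak axis: I_min = h·b³/12 with b = 2.74 in (the shorter side).
I_min = 5.94×2.74³/12 = 10.18 in⁴
A = 16.28 in²;  r_min = √(I/A) = √(10.18/16.28) = 0.7910 in
L_e = K·L = 1 × 15.6 = 15.60 in
λ = L_e / r_min = 15.600 / 0.7910 = 19.7

λ ≈ 19.7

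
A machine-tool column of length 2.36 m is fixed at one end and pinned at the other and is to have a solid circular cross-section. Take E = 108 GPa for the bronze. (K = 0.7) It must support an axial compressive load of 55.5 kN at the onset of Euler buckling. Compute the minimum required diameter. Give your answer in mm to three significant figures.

d ≈ 41.2 mm

L_e = K·L = 0.7 × 2.36 = 1.652 m
Required I = P_cr·L_e²/(π²E) = 5.550×10^4 × 1.652² / (π² × 1.08×10^11) = 1.421×10^-7 m⁴
I_req = 1.421×10^5 mm⁴
Solid circle: I = πd⁴/64  ⇒  d = (64I/π)^(1/4) = (64×1.421×10^5/π)^(1/4) = 41.2 mm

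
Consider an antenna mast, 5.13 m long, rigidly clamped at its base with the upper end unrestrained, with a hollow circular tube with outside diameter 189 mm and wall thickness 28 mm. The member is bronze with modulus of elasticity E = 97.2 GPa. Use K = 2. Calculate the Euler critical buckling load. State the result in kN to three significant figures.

Inner diameter d_i = 189 − 2×28 = 133.0 mm
I = π(d_o⁴ − d_i⁴)/64 = π(189⁴ − 133.0⁴)/64 = 4.728×10^7 mm⁴
I = 4.728×10^7 mm⁴ = 4.728×10^-5 m⁴
Effective length L_e = K·L = 2 × 5.13 = 10.26 m
P_cr = π²EI / L_e² = π² × 97.2×10⁹ × 4.728×10^-5 / 10.26² = 4.308×10^5 N

P_cr ≈ 431 kN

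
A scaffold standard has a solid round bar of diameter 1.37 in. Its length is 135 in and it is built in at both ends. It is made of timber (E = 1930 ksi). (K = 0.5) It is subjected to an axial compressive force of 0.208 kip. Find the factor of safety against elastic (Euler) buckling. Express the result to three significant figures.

I = πd⁴/64 = π×1.37⁴/64 = 0.1729 in⁴
Effective length L_e = K·L = 0.5 × 135 = 67.50 in
P_cr = π²EI / L_e² = π² × 1930×10³ × 0.1729 / 67.50² = 722.9 lb
Factor of safety n = P_cr / P = 0.72294 / 0.208 = 3.48

n ≈ 3.48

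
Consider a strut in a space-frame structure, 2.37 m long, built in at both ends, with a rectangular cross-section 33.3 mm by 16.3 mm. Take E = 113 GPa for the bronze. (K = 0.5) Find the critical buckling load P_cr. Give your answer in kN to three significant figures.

P_cr ≈ 9.54 kN

Buckling occurs about the weak axis: I_min = h·b³/12 with b = 16.3 mm (the shorter side).
I_min = 33.3×16.3³/12 = 1.202×10^4 mm⁴
I = 1.202×10^4 mm⁴ = 1.202×10^-8 m⁴
Effective length L_e = K·L = 0.5 × 2.37 = 1.185 m
P_cr = π²EI / L_e² = π² × 113×10⁹ × 1.202×10^-8 / 1.185² = 9.545×10^3 N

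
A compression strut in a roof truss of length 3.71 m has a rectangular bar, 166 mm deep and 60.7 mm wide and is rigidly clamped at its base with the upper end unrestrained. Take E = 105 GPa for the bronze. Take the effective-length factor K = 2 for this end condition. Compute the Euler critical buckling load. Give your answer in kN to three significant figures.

Buckling occurs about the weak axis: I_min = h·b³/12 with b = 60.7 mm (the shorter side).
I_min = 166×60.7³/12 = 3.094×10^6 mm⁴
I = 3.094×10^6 mm⁴ = 3.094×10^-6 m⁴
Effective length L_e = K·L = 2 × 3.71 = 7.420 m
P_cr = π²EI / L_e² = π² × 105×10⁹ × 3.094×10^-6 / 7.420² = 5.823×10^4 N

P_cr ≈ 58.2 kN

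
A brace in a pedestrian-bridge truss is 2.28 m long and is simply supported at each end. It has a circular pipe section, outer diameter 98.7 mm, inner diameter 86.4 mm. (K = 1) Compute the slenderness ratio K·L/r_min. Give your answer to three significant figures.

d_o = 98.7 mm, d_i = 86.4 mm
I = π(d_o⁴ − d_i⁴)/64 = π(98.7⁴ − 86.40⁴)/64 = 1.923×10^6 mm⁴
A = 1.788×10^3 mm²;  r_min = √(I/A) = √(1.923×10^6/1.788×10^3) = 32.79 mm
L_e = K·L = 1 × 2.28 m = 2.280 m = 2280.0 mm
λ = L_e / r_min = 2280.0 / 32.79 = 69.5

λ ≈ 69.5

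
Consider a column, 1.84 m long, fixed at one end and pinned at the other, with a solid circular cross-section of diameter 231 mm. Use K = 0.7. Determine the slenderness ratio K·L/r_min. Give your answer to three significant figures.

λ ≈ 22.3

I = πd⁴/64 = π×231⁴/64 = 1.398×10^8 mm⁴
A = 4.191×10^4 mm²;  r_min = √(I/A) = √(1.398×10^8/4.191×10^4) = 57.75 mm
L_e = K·L = 0.7 × 1.84 m = 1.288 m = 1288.0 mm
λ = L_e / r_min = 1288.0 / 57.75 = 22.3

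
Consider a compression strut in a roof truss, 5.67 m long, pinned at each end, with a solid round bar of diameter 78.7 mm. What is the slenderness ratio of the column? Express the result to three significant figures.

For a solid circle r = d/4 = 78.7/4 = 19.68 mm
L_e = K·L = 1 × 5.67 m = 5.670 m = 5670.0 mm
λ = L_e / r_min = 5670.0 / 19.68 = 288

λ ≈ 288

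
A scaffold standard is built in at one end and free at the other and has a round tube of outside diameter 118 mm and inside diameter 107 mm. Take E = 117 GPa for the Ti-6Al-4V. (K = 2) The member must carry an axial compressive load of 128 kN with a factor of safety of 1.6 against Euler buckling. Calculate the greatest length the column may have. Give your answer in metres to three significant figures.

L_max ≈ 2.08 m

d_o = 118 mm, d_i = 107 mm
I = π(d_o⁴ − d_i⁴)/64 = π(118⁴ − 107.0⁴)/64 = 3.083×10^6 mm⁴
I = 3.083×10^-6 m⁴
Required critical load P_cr = n·P = 1.6 × 128 = 204.8 kN = 2.048×10^5 N
From P_cr = π²EI/(K·L)²:  L = (1/K)·√(π²EI/P_cr) = (1/2)·√(π²×1.17×10^11×3.083×10^-6/2.048×10^5)
L = 2.08 m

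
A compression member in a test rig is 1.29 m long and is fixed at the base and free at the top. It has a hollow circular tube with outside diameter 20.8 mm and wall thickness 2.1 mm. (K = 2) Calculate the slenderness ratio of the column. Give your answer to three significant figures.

Inner diameter d_i = 20.8 − 2×2.1 = 16.60 mm
I = π(d_o⁴ − d_i⁴)/64 = π(20.8⁴ − 16.60⁴)/64 = 5.461×10^3 mm⁴
A = 123.4 mm²;  r_min = √(I/A) = √(5.461×10^3/123.4) = 6.653 mm
L_e = K·L = 2 × 1.29 m = 2.580 m = 2580.0 mm
λ = L_e / r_min = 2580.0 / 6.653 = 388

λ ≈ 388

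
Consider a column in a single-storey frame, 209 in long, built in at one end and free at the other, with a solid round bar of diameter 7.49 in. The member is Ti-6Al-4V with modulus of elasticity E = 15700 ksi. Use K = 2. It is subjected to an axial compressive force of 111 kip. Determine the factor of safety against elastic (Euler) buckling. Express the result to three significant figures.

n ≈ 1.23

I = πd⁴/64 = π×7.49⁴/64 = 154.5 in⁴
Effective length L_e = K·L = 2 × 209 = 418.0 in
P_cr = π²EI / L_e² = π² × 15700×10³ × 154.5 / 418.0² = 1.370×10^5 lb
Factor of safety n = P_cr / P = 137.01 / 111 = 1.23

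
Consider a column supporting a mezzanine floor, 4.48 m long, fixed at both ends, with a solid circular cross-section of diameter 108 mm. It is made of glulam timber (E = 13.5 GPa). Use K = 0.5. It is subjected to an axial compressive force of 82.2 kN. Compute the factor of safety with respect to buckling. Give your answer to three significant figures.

I = πd⁴/64 = π×108⁴/64 = 6.678×10^6 mm⁴
I = 6.678×10^6 mm⁴ = 6.678×10^-6 m⁴
Effective length L_e = K·L = 0.5 × 4.48 = 2.240 m
P_cr = π²EI / L_e² = π² × 13.5×10⁹ × 6.678×10^-6 / 2.240² = 1.773×10^5 N
Factor of safety n = P_cr / P = 177.34 / 82.2 = 2.16

n ≈ 2.16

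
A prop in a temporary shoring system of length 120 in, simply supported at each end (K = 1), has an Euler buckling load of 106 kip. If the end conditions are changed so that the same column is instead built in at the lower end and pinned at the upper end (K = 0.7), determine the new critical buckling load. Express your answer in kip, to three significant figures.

P_cr ≈ 216 kip

P_cr ∝ 1/K², so P_cr,new = P_cr,old × (K_old/K_new)² = 106 × (1/0.7)²
= 106 × 2.041 = 216 kip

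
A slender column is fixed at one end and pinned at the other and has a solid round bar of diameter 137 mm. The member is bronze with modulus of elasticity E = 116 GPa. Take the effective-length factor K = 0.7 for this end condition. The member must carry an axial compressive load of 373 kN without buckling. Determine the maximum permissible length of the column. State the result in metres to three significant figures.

I = πd⁴/64 = π×137⁴/64 = 1.729×10^7 mm⁴
I = 1.729×10^-5 m⁴
At the buckling limit P_cr = P = 3.730×10^5 N
From P_cr = π²EI/(K·L)²:  L = (1/K)·√(π²EI/P_cr) = (1/0.7)·√(π²×1.16×10^11×1.729×10^-5/3.730×10^5)
L = 10.4 m

L_max ≈ 10.4 m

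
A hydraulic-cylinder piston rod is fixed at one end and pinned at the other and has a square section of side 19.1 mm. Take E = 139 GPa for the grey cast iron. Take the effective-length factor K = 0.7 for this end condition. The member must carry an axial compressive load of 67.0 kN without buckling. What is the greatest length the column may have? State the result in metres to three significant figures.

L_max ≈ 0.681 m

I = a⁴/12 = 19.1⁴/12 = 1.109×10^4 mm⁴
I = 1.109×10^-8 m⁴
At the buckling limit P_cr = P = 6.700×10^4 N
From P_cr = π²EI/(K·L)²:  L = (1/K)·√(π²EI/P_cr) = (1/0.7)·√(π²×1.39×10^11×1.109×10^-8/6.700×10^4)
L = 0.681 m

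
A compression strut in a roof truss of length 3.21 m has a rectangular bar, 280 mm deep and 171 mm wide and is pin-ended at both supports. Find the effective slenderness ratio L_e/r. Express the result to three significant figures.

Buckling occurs about the weak axis: I_min = h·b³/12 with b = 171 mm (the shorter side).
I_min = 280×171³/12 = 1.167×10^8 mm⁴
A = 4.788×10^4 mm²;  r_min = √(I/A) = √(1.167×10^8/4.788×10^4) = 49.36 mm
L_e = K·L = 1 × 3.21 m = 3.210 m = 3210.0 mm
λ = L_e / r_min = 3210.0 / 49.36 = 65.0

λ ≈ 65.0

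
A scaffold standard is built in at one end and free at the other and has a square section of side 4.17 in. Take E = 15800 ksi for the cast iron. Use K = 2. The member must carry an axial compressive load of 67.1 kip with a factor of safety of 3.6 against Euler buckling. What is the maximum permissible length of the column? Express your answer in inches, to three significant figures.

I = a⁴/12 = 4.17⁴/12 = 25.20 in⁴
Required critical load P_cr = n·P = 3.6 × 67.1 = 241.6 kip = 2.416×10^5 lb
From P_cr = π²EI/(K·L)²:  L = (1/K)·√(π²EI/P_cr) = (1/2)·√(π²×1.58×10^7×25.20/2.416×10^5)
L = 63.8 in

L_max ≈ 63.8 in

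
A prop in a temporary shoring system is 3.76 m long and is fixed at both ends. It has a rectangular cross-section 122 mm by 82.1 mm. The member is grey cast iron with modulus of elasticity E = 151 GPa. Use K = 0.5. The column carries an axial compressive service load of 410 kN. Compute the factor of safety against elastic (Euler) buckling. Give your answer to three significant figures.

Buckling occurs about the weak axis: I_min = h·b³/12 with b = 82.1 mm (the shorter side).
I_min = 122×82.1³/12 = 5.626×10^6 mm⁴
I = 5.626×10^6 mm⁴ = 5.626×10^-6 m⁴
Effective length L_e = K·L = 0.5 × 3.76 = 1.880 m
P_cr = π²EI / L_e² = π² × 151×10⁹ × 5.626×10^-6 / 1.880² = 2.372×10^6 N
Factor of safety n = P_cr / P = 2372.3 / 410 = 5.79

n ≈ 5.79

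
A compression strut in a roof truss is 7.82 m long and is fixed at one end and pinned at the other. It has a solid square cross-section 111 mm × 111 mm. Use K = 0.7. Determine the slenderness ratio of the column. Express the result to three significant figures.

For a square r = a/√12 = 111/√12 = 32.04 mm
L_e = K·L = 0.7 × 7.82 m = 5.474 m = 5474.0 mm
λ = L_e / r_min = 5474.0 / 32.04 = 171

λ ≈ 171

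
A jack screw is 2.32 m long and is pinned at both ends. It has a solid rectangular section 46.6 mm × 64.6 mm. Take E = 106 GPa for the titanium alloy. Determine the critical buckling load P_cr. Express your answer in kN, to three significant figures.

Buckling occurs about the weak axis: I_min = h·b³/12 with b = 46.6 mm (the shorter side).
I_min = 64.6×46.6³/12 = 5.448×10^5 mm⁴
I = 5.448×10^5 mm⁴ = 5.448×10^-7 m⁴
Effective length L_e = K·L = 1 × 2.32 = 2.320 m
P_cr = π²EI / L_e² = π² × 106×10⁹ × 5.448×10^-7 / 2.320² = 1.059×10^5 N

P_cr ≈ 106 kN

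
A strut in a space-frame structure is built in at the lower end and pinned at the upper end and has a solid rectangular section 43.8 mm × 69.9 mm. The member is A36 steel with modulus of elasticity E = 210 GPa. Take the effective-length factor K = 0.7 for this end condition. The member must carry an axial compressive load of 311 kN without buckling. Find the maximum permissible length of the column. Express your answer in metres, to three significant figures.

Buckling occurs about the weak axis: I_min = h·b³/12 with b = 43.8 mm (the shorter side).
I_min = 69.9×43.8³/12 = 4.895×10^5 mm⁴
I = 4.895×10^-7 m⁴
At the buckling limit P_cr = P = 3.110×10^5 N
From P_cr = π²EI/(K·L)²:  L = (1/K)·√(π²EI/P_cr) = (1/0.7)·√(π²×2.10×10^11×4.895×10^-7/3.110×10^5)
L = 2.58 m

L_max ≈ 2.58 m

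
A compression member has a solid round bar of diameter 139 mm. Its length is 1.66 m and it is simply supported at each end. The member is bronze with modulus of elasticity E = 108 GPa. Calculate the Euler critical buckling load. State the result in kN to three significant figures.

P_cr ≈ 7090 kN

I = πd⁴/64 = π×139⁴/64 = 1.832×10^7 mm⁴
I = 1.832×10^7 mm⁴ = 1.832×10^-5 m⁴
Effective length L_e = K·L = 1 × 1.66 = 1.660 m
P_cr = π²EI / L_e² = π² × 108×10⁹ × 1.832×10^-5 / 1.660² = 7.088×10^6 N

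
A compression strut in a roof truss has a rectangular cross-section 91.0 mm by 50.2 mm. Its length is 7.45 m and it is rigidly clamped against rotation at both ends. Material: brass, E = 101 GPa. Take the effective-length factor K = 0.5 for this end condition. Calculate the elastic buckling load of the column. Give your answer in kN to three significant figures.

P_cr ≈ 68.9 kN

Buckling occurs about the weak axis: I_min = h·b³/12 with b = 50.2 mm (the shorter side).
I_min = 91.0×50.2³/12 = 9.593×10^5 mm⁴
I = 9.593×10^5 mm⁴ = 9.593×10^-7 m⁴
Effective length L_e = K·L = 0.5 × 7.45 = 3.725 m
P_cr = π²EI / L_e² = π² × 101×10⁹ × 9.593×10^-7 / 3.725² = 6.892×10^4 N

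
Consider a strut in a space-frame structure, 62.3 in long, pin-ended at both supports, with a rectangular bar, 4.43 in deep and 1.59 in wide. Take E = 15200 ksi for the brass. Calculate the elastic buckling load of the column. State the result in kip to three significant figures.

Buckling occurs about the weak axis: I_min = h·b³/12 with b = 1.59 in (the shorter side).
I_min = 4.43×1.59³/12 = 1.484 in⁴
Effective length L_e = K·L = 1 × 62.3 = 62.30 in
P_cr = π²EI / L_e² = π² × 15200×10³ × 1.484 / 62.30² = 5.736×10^4 lb

P_cr ≈ 57.4 kip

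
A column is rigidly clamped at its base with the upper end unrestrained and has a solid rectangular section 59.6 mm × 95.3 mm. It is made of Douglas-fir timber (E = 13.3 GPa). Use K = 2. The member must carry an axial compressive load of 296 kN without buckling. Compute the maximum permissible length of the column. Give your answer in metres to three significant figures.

Buckling occurs about the weak axis: I_min = h·b³/12 with b = 59.6 mm (the shorter side).
I_min = 95.3×59.6³/12 = 1.681×10^6 mm⁴
I = 1.681×10^-6 m⁴
At the buckling limit P_cr = P = 2.960×10^5 N
From P_cr = π²EI/(K·L)²:  L = (1/K)·√(π²EI/P_cr) = (1/2)·√(π²×1.33×10^10×1.681×10^-6/2.960×10^5)
L = 0.432 m

L_max ≈ 0.432 m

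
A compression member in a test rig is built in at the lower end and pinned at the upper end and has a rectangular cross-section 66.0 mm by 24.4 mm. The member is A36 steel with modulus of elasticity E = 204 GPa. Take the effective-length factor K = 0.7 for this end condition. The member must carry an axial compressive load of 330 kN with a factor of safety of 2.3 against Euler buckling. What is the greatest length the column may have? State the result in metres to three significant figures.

Buckling occurs about the weak axis: I_min = h·b³/12 with b = 24.4 mm (the shorter side).
I_min = 66.0×24.4³/12 = 7.990×10^4 mm⁴
I = 7.990×10^-8 m⁴
Required critical load P_cr = n·P = 2.3 × 330 = 759.0 kN = 7.590×10^5 N
From P_cr = π²EI/(K·L)²:  L = (1/K)·√(π²EI/P_cr) = (1/0.7)·√(π²×2.04×10^11×7.990×10^-8/7.590×10^5)
L = 0.658 m

L_max ≈ 0.658 m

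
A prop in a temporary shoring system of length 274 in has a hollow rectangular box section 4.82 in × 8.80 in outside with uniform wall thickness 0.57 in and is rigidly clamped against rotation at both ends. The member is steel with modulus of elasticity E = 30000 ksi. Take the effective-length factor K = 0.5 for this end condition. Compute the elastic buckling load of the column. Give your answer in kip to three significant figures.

P_cr ≈ 794 kip

Inner dimensions: h_i = 8.80 − 2×0.57 = 7.660 in, b_i = 4.82 − 2×0.57 = 3.680 in
Weak-axis I_min = (h_o·b_o³ − h_i·b_i³)/12 with b_o = 4.82, b_i = 3.680 in (shorter outer/inner sides).
I_min = (8.80×4.82³ − 7.660×3.680³)/12 = 50.31 in⁴
Effective length L_e = K·L = 0.5 × 274 = 137.0 in
P_cr = π²EI / L_e² = π² × 30000×10³ × 50.31 / 137.0² = 7.936×10^5 lb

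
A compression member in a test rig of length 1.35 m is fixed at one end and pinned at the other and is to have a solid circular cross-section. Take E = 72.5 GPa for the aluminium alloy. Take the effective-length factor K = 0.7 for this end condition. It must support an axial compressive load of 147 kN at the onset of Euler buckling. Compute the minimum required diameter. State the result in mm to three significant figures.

L_e = K·L = 0.7 × 1.35 = 0.9450 m
Required I = P_cr·L_e²/(π²E) = 1.470×10^5 × 0.9450² / (π² × 7.25×10^10) = 1.835×10^-7 m⁴
I_req = 1.835×10^5 mm⁴
Solid circle: I = πd⁴/64  ⇒  d = (64I/π)^(1/4) = (64×1.835×10^5/π)^(1/4) = 44.0 mm

d ≈ 44.0 mm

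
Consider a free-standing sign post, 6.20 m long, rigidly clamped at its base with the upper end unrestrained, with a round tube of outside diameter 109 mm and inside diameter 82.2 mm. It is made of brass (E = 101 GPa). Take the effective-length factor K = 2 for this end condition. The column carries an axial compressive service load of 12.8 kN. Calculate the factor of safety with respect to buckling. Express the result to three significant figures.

n ≈ 2.37

d_o = 109 mm, d_i = 82.2 mm
I = π(d_o⁴ − d_i⁴)/64 = π(109⁴ − 82.20⁴)/64 = 4.688×10^6 mm⁴
I = 4.688×10^6 mm⁴ = 4.688×10^-6 m⁴
Effective length L_e = K·L = 2 × 6.20 = 12.40 m
P_cr = π²EI / L_e² = π² × 101×10⁹ × 4.688×10^-6 / 12.40² = 3.039×10^4 N
Factor of safety n = P_cr / P = 30.392 / 12.8 = 2.37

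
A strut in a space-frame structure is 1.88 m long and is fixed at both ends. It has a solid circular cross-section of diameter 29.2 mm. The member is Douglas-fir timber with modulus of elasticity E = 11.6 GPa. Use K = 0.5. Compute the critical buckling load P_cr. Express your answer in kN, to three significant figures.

P_cr ≈ 4.62 kN

I = πd⁴/64 = π×29.2⁴/64 = 3.569×10^4 mm⁴
I = 3.569×10^4 mm⁴ = 3.569×10^-8 m⁴
Effective length L_e = K·L = 0.5 × 1.88 = 0.9400 m
P_cr = π²EI / L_e² = π² × 11.6×10⁹ × 3.569×10^-8 / 0.9400² = 4.624×10^3 N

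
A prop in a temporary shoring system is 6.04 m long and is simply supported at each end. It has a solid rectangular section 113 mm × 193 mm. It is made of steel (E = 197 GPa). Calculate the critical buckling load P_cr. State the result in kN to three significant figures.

P_cr ≈ 1240 kN

Buckling occurs about the weak axis: I_min = h·b³/12 with b = 113 mm (the shorter side).
I_min = 193×113³/12 = 2.321×10^7 mm⁴
I = 2.321×10^7 mm⁴ = 2.321×10^-5 m⁴
Effective length L_e = K·L = 1 × 6.04 = 6.040 m
P_cr = π²EI / L_e² = π² × 197×10⁹ × 2.321×10^-5 / 6.040² = 1.237×10^6 N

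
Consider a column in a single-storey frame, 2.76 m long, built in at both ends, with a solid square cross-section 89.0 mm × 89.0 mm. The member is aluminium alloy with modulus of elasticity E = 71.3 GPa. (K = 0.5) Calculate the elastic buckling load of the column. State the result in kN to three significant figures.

P_cr ≈ 1930 kN

I = a⁴/12 = 89.0⁴/12 = 5.229×10^6 mm⁴
I = 5.229×10^6 mm⁴ = 5.229×10^-6 m⁴
Effective length L_e = K·L = 0.5 × 2.76 = 1.380 m
P_cr = π²EI / L_e² = π² × 71.3×10⁹ × 5.229×10^-6 / 1.380² = 1.932×10^6 N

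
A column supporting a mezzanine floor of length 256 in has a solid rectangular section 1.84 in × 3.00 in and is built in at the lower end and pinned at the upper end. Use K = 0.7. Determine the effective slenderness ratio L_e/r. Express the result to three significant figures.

λ ≈ 337

For a rectangle r_min = b/√12 = 1.84/√12 = 0.5312 in
L_e = K·L = 0.7 × 256 = 179.2 in
λ = L_e / r_min = 179.20 / 0.5312 = 337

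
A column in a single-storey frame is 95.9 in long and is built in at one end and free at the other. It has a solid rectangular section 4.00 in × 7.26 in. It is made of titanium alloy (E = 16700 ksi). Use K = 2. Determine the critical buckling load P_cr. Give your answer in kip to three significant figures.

P_cr ≈ 173 kip

Buckling occurs about the weak axis: I_min = h·b³/12 with b = 4.00 in (the shorter side).
I_min = 7.26×4.00³/12 = 38.72 in⁴
Effective length L_e = K·L = 2 × 95.9 = 191.8 in
P_cr = π²EI / L_e² = π² × 16700×10³ × 38.72 / 191.8² = 1.735×10^5 lb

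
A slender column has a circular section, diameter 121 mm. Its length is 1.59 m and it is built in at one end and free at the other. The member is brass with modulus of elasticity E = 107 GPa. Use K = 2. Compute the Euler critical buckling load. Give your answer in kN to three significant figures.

I = πd⁴/64 = π×121⁴/64 = 1.052×10^7 mm⁴
I = 1.052×10^7 mm⁴ = 1.052×10^-5 m⁴
Effective length L_e = K·L = 2 × 1.59 = 3.180 m
P_cr = π²EI / L_e² = π² × 107×10⁹ × 1.052×10^-5 / 3.180² = 1.099×10^6 N

P_cr ≈ 1100 kN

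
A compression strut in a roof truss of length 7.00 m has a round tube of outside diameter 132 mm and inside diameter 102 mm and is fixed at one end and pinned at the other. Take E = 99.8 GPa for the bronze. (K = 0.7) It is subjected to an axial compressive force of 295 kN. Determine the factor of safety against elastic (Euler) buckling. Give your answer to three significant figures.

n ≈ 1.33

d_o = 132 mm, d_i = 102 mm
I = π(d_o⁴ − d_i⁴)/64 = π(132⁴ − 102.0⁴)/64 = 9.589×10^6 mm⁴
I = 9.589×10^6 mm⁴ = 9.589×10^-6 m⁴
Effective length L_e = K·L = 0.7 × 7.00 = 4.900 m
P_cr = π²EI / L_e² = π² × 99.8×10⁹ × 9.589×10^-6 / 4.900² = 3.934×10^5 N
Factor of safety n = P_cr / P = 393.39 / 295 = 1.33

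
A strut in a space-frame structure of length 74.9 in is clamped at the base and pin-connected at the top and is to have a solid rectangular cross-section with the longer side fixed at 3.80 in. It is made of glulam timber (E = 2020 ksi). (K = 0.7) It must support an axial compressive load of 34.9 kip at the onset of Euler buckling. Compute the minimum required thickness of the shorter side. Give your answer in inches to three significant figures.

L_e = K·L = 0.7 × 74.9 = 52.43 in
Required I = P_cr·L_e²/(π²E) = 3.490×10^4 × 52.43² / (π² × 2.02×10^6) = 4.812 in⁴
Rectangle, weak axis: I_min = h·b³/12 with h = 3.80 in fixed  ⇒  b = (12I/h)^(1/3) = 2.48 in

b ≈ 2.48 in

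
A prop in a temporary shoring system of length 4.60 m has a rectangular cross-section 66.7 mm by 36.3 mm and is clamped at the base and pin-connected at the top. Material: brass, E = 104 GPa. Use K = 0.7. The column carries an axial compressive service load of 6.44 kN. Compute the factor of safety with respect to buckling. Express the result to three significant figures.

n ≈ 4.09

Buckling occurs about the weak axis: I_min = h·b³/12 with b = 36.3 mm (the shorter side).
I_min = 66.7×36.3³/12 = 2.659×10^5 mm⁴
I = 2.659×10^5 mm⁴ = 2.659×10^-7 m⁴
Effective length L_e = K·L = 0.7 × 4.60 = 3.220 m
P_cr = π²EI / L_e² = π² × 104×10⁹ × 2.659×10^-7 / 3.220² = 2.632×10^4 N
Factor of safety n = P_cr / P = 26.320 / 6.44 = 4.09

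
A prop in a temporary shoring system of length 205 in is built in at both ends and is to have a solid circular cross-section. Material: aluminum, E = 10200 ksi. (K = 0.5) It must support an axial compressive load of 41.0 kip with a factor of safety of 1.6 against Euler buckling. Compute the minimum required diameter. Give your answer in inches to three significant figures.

Required P_cr = n·P = 1.6 × 41.0 = 65.60 kip
L_e = K·L = 0.5 × 205 = 102.5 in
Required I = P_cr·L_e²/(π²E) = 6.560×10^4 × 102.5² / (π² × 1.02×10^7) = 6.846 in⁴
Solid circle: I = πd⁴/64  ⇒  d = (64I/π)^(1/4) = (64×6.846/π)^(1/4) = 3.44 in

d ≈ 3.44 in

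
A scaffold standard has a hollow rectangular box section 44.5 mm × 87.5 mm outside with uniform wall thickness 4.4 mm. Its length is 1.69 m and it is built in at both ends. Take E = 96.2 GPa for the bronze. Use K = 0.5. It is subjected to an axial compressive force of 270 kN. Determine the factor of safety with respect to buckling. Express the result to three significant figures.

Inner dimensions: h_i = 87.5 − 2×4.4 = 78.70 mm, b_i = 44.5 − 2×4.4 = 35.70 mm
Weak-axis I_min = (h_o·b_o³ − h_i·b_i³)/12 with b_o = 44.5, b_i = 35.70 mm (shorter outer/inner sides).
I_min = (87.5×44.5³ − 78.70×35.70³)/12 = 3.442×10^5 mm⁴
I = 3.442×10^5 mm⁴ = 3.442×10^-7 m⁴
Effective length L_e = K·L = 0.5 × 1.69 = 0.8450 m
P_cr = π²EI / L_e² = π² × 96.2×10⁹ × 3.442×10^-7 / 0.8450² = 4.576×10^5 N
Factor of safety n = P_cr / P = 457.62 / 270 = 1.69

n ≈ 1.69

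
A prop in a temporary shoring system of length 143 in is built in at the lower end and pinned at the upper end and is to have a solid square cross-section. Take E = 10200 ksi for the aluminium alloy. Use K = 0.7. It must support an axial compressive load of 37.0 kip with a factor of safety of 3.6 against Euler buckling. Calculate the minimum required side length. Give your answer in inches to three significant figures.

Required P_cr = n·P = 3.6 × 37.0 = 133.2 kip
L_e = K·L = 0.7 × 143 = 100.1 in
Required I = P_cr·L_e²/(π²E) = 1.332×10^5 × 100.1² / (π² × 1.02×10^7) = 13.26 in⁴
Solid square: I = a⁴/12  ⇒  a = (12I)^(1/4) = (12×13.26)^(1/4) = 3.55 in

a ≈ 3.55 in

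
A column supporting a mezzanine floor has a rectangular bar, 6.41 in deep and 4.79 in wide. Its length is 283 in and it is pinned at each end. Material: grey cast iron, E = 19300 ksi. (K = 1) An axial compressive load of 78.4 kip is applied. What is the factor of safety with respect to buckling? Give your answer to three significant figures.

n ≈ 1.78

Buckling occurs about the weak axis: I_min = h·b³/12 with b = 4.79 in (the shorter side).
I_min = 6.41×4.79³/12 = 58.71 in⁴
Effective length L_e = K·L = 1 × 283 = 283.0 in
P_cr = π²EI / L_e² = π² × 19300×10³ × 58.71 / 283.0² = 1.396×10^5 lb
Factor of safety n = P_cr / P = 139.63 / 78.4 = 1.78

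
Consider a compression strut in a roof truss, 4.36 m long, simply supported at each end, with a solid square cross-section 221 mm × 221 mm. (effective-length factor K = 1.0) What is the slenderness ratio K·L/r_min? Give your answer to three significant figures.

λ ≈ 68.3

For a square r = a/√12 = 221/√12 = 63.80 mm
L_e = K·L = 1 × 4.36 m = 4.360 m = 4360.0 mm
λ = L_e / r_min = 4360.0 / 63.80 = 68.3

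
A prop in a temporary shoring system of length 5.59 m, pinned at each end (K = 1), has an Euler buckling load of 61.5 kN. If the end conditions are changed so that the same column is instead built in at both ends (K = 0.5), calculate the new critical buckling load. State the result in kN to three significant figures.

P_cr ≈ 246 kN

P_cr ∝ 1/K², so P_cr,new = P_cr,old × (K_old/K_new)² = 61.5 × (1/0.5)²
= 61.5 × 4.000 = 246 kN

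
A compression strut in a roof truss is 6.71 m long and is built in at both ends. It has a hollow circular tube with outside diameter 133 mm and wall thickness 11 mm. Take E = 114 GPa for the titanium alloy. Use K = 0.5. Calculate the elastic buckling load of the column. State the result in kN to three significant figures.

Inner diameter d_i = 133 − 2×11 = 111.0 mm
I = π(d_o⁴ − d_i⁴)/64 = π(133⁴ − 111.0⁴)/64 = 7.908×10^6 mm⁴
I = 7.908×10^6 mm⁴ = 7.908×10^-6 m⁴
Effective length L_e = K·L = 0.5 × 6.71 = 3.355 m
P_cr = π²EI / L_e² = π² × 114×10⁹ × 7.908×10^-6 / 3.355² = 7.904×10^5 N

P_cr ≈ 790 kN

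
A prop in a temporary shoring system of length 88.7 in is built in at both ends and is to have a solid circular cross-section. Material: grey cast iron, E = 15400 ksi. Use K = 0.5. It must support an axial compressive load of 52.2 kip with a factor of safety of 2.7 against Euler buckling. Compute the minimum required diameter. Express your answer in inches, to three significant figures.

Required P_cr = n·P = 2.7 × 52.2 = 140.9 kip
L_e = K·L = 0.5 × 88.7 = 44.35 in
Required I = P_cr·L_e²/(π²E) = 1.409×10^5 × 44.35² / (π² × 1.54×10^7) = 1.824 in⁴
Solid circle: I = πd⁴/64  ⇒  d = (64I/π)^(1/4) = (64×1.824/π)^(1/4) = 2.47 in

d ≈ 2.47 in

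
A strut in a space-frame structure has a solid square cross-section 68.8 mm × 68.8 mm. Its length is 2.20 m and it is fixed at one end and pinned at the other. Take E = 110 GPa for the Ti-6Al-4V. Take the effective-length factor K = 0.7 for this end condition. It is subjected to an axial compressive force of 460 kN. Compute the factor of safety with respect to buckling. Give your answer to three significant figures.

I = a⁴/12 = 68.8⁴/12 = 1.867×10^6 mm⁴
I = 1.867×10^6 mm⁴ = 1.867×10^-6 m⁴
Effective length L_e = K·L = 0.7 × 2.20 = 1.540 m
P_cr = π²EI / L_e² = π² × 110×10⁹ × 1.867×10^-6 / 1.540² = 8.547×10^5 N
Factor of safety n = P_cr / P = 854.72 / 460 = 1.86

n ≈ 1.86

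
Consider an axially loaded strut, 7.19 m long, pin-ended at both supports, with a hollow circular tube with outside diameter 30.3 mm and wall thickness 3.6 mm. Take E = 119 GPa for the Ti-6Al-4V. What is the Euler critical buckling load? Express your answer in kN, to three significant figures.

Inner diameter d_i = 30.3 − 2×3.6 = 23.10 mm
I = π(d_o⁴ − d_i⁴)/64 = π(30.3⁴ − 23.10⁴)/64 = 2.740×10^4 mm⁴
I = 2.740×10^4 mm⁴ = 2.740×10^-8 m⁴
Effective length L_e = K·L = 1 × 7.19 = 7.190 m
P_cr = π²EI / L_e² = π² × 119×10⁹ × 2.740×10^-8 / 7.190² = 622.5 N

P_cr ≈ 0.622 kN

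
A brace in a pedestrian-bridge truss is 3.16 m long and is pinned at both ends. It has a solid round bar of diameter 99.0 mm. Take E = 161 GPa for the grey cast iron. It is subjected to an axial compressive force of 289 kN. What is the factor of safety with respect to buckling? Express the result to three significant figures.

n ≈ 2.60

I = πd⁴/64 = π×99.0⁴/64 = 4.715×10^6 mm⁴
I = 4.715×10^6 mm⁴ = 4.715×10^-6 m⁴
Effective length L_e = K·L = 1 × 3.16 = 3.160 m
P_cr = π²EI / L_e² = π² × 161×10⁹ × 4.715×10^-6 / 3.160² = 7.503×10^5 N
Factor of safety n = P_cr / P = 750.35 / 289 = 2.60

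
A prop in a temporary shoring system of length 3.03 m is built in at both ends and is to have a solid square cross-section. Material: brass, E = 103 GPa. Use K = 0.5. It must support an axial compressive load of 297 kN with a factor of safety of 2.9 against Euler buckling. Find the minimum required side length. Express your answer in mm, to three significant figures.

a ≈ 69.5 mm

Required P_cr = n·P = 2.9 × 297 = 861.3 kN
L_e = K·L = 0.5 × 3.03 = 1.515 m
Required I = P_cr·L_e²/(π²E) = 8.613×10^5 × 1.515² / (π² × 1.03×10^11) = 1.945×10^-6 m⁴
I_req = 1.945×10^6 mm⁴
Solid square: I = a⁴/12  ⇒  a = (12I)^(1/4) = (12×1.945×10^6)^(1/4) = 69.5 mm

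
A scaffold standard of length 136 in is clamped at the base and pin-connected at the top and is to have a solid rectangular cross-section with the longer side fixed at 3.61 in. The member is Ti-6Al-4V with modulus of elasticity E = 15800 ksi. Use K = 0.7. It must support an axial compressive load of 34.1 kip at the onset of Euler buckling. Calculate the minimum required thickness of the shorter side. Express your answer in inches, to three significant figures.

L_e = K·L = 0.7 × 136 = 95.20 in
Required I = P_cr·L_e²/(π²E) = 3.410×10^4 × 95.20² / (π² × 1.58×10^7) = 1.982 in⁴
Rectangle, weak axis: I_min = h·b³/12 with h = 3.61 in fixed  ⇒  b = (12I/h)^(1/3) = 1.87 in

b ≈ 1.87 in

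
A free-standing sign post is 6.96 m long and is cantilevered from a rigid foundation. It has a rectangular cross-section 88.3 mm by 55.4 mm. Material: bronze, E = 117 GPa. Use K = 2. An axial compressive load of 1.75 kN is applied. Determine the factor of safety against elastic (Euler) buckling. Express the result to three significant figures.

n ≈ 4.26

Buckling occurs about the weak axis: I_min = h·b³/12 with b = 55.4 mm (the shorter side).
I_min = 88.3×55.4³/12 = 1.251×10^6 mm⁴
I = 1.251×10^6 mm⁴ = 1.251×10^-6 m⁴
Effective length L_e = K·L = 2 × 6.96 = 13.92 m
P_cr = π²EI / L_e² = π² × 117×10⁹ × 1.251×10^-6 / 13.92² = 7.456×10^3 N
Factor of safety n = P_cr / P = 7.4562 / 1.75 = 4.26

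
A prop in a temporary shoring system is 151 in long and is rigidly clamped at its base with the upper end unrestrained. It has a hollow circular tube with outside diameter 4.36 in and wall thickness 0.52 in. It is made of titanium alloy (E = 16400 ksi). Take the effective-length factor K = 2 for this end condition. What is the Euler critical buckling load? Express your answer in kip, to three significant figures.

Inner diameter d_i = 4.36 − 2×0.52 = 3.320 in
I = π(d_o⁴ − d_i⁴)/64 = π(4.36⁴ − 3.320⁴)/64 = 11.77 in⁴
Effective length L_e = K·L = 2 × 151 = 302.0 in
P_cr = π²EI / L_e² = π² × 16400×10³ × 11.77 / 302.0² = 2.090×10^4 lb

P_cr ≈ 20.9 kip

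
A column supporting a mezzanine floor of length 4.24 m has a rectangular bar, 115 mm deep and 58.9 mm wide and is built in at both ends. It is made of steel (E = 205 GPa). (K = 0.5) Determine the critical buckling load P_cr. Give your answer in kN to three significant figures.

Buckling occurs about the weak axis: I_min = h·b³/12 with b = 58.9 mm (the shorter side).
I_min = 115×58.9³/12 = 1.958×10^6 mm⁴
I = 1.958×10^6 mm⁴ = 1.958×10^-6 m⁴
Effective length L_e = K·L = 0.5 × 4.24 = 2.120 m
P_cr = π²EI / L_e² = π² × 205×10⁹ × 1.958×10^-6 / 2.120² = 8.815×10^5 N

P_cr ≈ 882 kN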